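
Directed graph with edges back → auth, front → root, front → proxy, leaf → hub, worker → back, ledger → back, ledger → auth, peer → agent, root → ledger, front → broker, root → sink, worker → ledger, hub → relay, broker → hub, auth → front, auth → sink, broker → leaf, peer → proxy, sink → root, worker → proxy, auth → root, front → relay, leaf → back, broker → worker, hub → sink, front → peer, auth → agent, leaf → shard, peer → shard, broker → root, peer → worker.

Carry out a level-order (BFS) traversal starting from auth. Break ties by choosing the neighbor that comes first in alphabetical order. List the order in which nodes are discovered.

Visit auth; enqueue agent, front, root, sink → queue [agent, front, root, sink]
Visit agent → queue [front, root, sink]
Visit front; enqueue broker, peer, proxy, relay → queue [root, sink, broker, peer, proxy, relay]
Visit root; enqueue ledger → queue [sink, broker, peer, proxy, relay, ledger]
Visit sink → queue [broker, peer, proxy, relay, ledger]
Visit broker; enqueue hub, leaf, worker → queue [peer, proxy, relay, ledger, hub, leaf, worker]
Visit peer; enqueue shard → queue [proxy, relay, ledger, hub, leaf, worker, shard]
Visit proxy → queue [relay, ledger, hub, leaf, worker, shard]
Visit relay → queue [ledger, hub, leaf, worker, shard]
Visit ledger; enqueue back → queue [hub, leaf, worker, shard, back]
Visit hub → queue [leaf, worker, shard, back]
Visit leaf → queue [worker, shard, back]
Visit worker → queue [shard, back]
Visit shard → queue [back]
Visit back → queue []

auth agent front root sink broker peer proxy relay ledger hub leaf worker shard back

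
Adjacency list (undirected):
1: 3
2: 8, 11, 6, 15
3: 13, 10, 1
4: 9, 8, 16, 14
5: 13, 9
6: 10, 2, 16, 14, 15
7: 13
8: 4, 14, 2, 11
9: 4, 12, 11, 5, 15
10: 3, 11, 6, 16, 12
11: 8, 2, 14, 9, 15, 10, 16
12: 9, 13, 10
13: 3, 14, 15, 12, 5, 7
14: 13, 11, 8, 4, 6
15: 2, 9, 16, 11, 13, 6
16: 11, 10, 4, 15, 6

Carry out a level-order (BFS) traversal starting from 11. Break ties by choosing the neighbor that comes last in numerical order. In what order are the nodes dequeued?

Visit 11; enqueue 16, 15, 14, 10, 9, 8, 2 → queue [16, 15, 14, 10, 9, 8, 2]
Visit 16; enqueue 6, 4 → queue [15, 14, 10, 9, 8, 2, 6, 4]
Visit 15; enqueue 13 → queue [14, 10, 9, 8, 2, 6, 4, 13]
Visit 14 → queue [10, 9, 8, 2, 6, 4, 13]
Visit 10; enqueue 12, 3 → queue [9, 8, 2, 6, 4, 13, 12, 3]
Visit 9; enqueue 5 → queue [8, 2, 6, 4, 13, 12, 3, 5]
Visit 8 → queue [2, 6, 4, 13, 12, 3, 5]
Visit 2 → queue [6, 4, 13, 12, 3, 5]
Visit 6 → queue [4, 13, 12, 3, 5]
Visit 4 → queue [13, 12, 3, 5]
Visit 13; enqueue 7 → queue [12, 3, 5, 7]
Visit 12 → queue [3, 5, 7]
Visit 3; enqueue 1 → queue [5, 7, 1]
Visit 5 → queue [7, 1]
Visit 7 → queue [1]
Visit 1 → queue []

11, 16, 15, 14, 10, 9, 8, 2, 6, 4, 13, 12, 3, 5, 7, 1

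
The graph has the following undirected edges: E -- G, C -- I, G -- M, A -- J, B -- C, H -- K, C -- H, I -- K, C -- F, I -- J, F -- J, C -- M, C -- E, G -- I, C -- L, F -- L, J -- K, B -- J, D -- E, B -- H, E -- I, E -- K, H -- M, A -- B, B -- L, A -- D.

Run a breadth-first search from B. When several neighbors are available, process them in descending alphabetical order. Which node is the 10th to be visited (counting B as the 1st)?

Visit B; enqueue L, J, H, C, A → queue [L, J, H, C, A]
Visit L; enqueue F → queue [J, H, C, A, F]
Visit J; enqueue K, I → queue [H, C, A, F, K, I]
Visit H; enqueue M → queue [C, A, F, K, I, M]
Visit C; enqueue E → queue [A, F, K, I, M, E]
Visit A; enqueue D → queue [F, K, I, M, E, D]
Visit F → queue [K, I, M, E, D]
Visit K → queue [I, M, E, D]
Visit I; enqueue G → queue [M, E, D, G]
Visit M → queue [E, D, G]
Visit E → queue [D, G]
Visit D → queue [G]
Visit G → queue []

Visit order: B, L, J, H, C, A, F, K, I, M, E, D, G

M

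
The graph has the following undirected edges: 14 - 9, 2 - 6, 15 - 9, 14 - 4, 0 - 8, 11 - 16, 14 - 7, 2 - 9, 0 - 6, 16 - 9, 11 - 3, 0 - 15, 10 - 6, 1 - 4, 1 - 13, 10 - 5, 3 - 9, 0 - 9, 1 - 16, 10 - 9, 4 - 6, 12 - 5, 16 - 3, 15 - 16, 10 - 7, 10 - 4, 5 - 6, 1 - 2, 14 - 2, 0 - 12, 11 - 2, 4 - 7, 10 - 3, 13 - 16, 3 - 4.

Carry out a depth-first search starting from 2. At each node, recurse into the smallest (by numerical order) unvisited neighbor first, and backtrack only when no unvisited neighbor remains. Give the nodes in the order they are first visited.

Visit 2
2 → 1
1 → 4
4 → 3
3 → 9
9 → 0
0 → 6
6 → 5
5 → 10
10 → 7
7 → 14
5 → 12
0 → 8
0 → 15
15 → 16
16 → 11
16 → 13

2 1 4 3 9 0 6 5 10 7 14 12 8 15 16 11 13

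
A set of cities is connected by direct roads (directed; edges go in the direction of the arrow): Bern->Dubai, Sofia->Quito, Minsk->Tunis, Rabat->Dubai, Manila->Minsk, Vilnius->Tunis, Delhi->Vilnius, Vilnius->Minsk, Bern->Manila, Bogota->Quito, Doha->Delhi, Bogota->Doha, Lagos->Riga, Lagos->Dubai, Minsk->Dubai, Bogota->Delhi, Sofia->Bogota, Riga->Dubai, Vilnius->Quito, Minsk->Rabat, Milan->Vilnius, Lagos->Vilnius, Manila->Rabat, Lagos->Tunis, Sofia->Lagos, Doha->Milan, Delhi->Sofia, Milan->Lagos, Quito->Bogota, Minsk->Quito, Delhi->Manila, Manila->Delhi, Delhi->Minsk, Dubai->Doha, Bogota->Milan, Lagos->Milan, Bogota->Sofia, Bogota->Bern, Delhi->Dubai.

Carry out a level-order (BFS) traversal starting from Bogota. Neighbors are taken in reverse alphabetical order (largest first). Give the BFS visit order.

Bogota -> Sofia -> Quito -> Milan -> Doha -> Delhi -> Bern -> Lagos -> Vilnius -> Minsk -> Manila -> Dubai -> Tunis -> Riga -> Rabat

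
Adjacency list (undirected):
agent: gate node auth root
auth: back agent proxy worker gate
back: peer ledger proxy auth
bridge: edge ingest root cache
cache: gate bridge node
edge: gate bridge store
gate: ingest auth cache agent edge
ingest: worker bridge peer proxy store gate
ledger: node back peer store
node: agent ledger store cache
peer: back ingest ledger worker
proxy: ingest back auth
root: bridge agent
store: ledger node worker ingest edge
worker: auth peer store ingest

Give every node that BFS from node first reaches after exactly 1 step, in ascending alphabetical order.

agent, cache, ledger, store

Level 0: node
Level 1: agent, cache, ledger, store
Level 2: auth, back, bridge, edge, gate, ingest, peer, root, worker
Level 3: proxy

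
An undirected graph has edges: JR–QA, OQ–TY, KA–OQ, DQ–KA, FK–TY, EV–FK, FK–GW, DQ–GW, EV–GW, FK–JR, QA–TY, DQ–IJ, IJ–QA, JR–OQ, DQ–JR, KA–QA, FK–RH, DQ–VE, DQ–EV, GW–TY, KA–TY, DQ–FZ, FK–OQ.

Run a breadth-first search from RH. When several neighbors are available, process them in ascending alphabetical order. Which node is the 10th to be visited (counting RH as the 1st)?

KA

Visit RH; enqueue FK → queue [FK]
Visit FK; enqueue EV, GW, JR, OQ, TY → queue [EV, GW, JR, OQ, TY]
Visit EV; enqueue DQ → queue [GW, JR, OQ, TY, DQ]
Visit GW → queue [JR, OQ, TY, DQ]
Visit JR; enqueue QA → queue [OQ, TY, DQ, QA]
Visit OQ; enqueue KA → queue [TY, DQ, QA, KA]
Visit TY → queue [DQ, QA, KA]
Visit DQ; enqueue FZ, IJ, VE → queue [QA, KA, FZ, IJ, VE]
Visit QA → queue [KA, FZ, IJ, VE]
Visit KA → queue [FZ, IJ, VE]
Visit FZ → queue [IJ, VE]
Visit IJ → queue [VE]
Visit VE → queue []

Visit order: RH, FK, EV, GW, JR, OQ, TY, DQ, QA, KA, FZ, IJ, VE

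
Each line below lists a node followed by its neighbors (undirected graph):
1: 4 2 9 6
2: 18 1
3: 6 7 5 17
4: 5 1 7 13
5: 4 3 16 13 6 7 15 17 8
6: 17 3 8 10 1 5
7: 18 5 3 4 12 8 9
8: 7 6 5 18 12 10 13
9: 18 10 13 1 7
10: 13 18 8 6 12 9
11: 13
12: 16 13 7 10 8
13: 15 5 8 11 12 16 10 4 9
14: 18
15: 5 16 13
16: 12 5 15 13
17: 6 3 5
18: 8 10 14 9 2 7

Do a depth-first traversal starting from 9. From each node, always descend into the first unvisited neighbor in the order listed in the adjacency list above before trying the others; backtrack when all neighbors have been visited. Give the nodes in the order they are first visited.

9, 18, 8, 7, 5, 4, 1, 2, 6, 17, 3, 10, 13, 15, 16, 12, 11, 14

Visit 9
9 → 18
18 → 8
8 → 7
7 → 5
5 → 4
4 → 1
1 → 2
1 → 6
6 → 17
17 → 3
6 → 10
10 → 13
13 → 15
15 → 16
16 → 12
13 → 11
18 → 14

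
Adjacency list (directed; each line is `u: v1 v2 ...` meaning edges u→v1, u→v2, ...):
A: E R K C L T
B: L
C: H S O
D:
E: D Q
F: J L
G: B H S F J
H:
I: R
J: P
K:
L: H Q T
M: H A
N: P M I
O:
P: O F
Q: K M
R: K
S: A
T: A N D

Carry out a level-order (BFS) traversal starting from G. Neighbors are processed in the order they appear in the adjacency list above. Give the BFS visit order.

G → B → H → S → F → J → L → A → P → Q → T → E → R → K → C → O → M → N → D → I

Visit G; enqueue B, H, S, F, J → queue [B, H, S, F, J]
Visit B; enqueue L → queue [H, S, F, J, L]
Visit H → queue [S, F, J, L]
Visit S; enqueue A → queue [F, J, L, A]
Visit F → queue [J, L, A]
Visit J; enqueue P → queue [L, A, P]
Visit L; enqueue Q, T → queue [A, P, Q, T]
Visit A; enqueue E, R, K, C → queue [P, Q, T, E, R, K, C]
Visit P; enqueue O → queue [Q, T, E, R, K, C, O]
Visit Q; enqueue M → queue [T, E, R, K, C, O, M]
Visit T; enqueue N, D → queue [E, R, K, C, O, M, N, D]
Visit E → queue [R, K, C, O, M, N, D]
Visit R → queue [K, C, O, M, N, D]
Visit K → queue [C, O, M, N, D]
Visit C → queue [O, M, N, D]
Visit O → queue [M, N, D]
Visit M → queue [N, D]
Visit N; enqueue I → queue [D, I]
Visit D → queue [I]
Visit I → queue []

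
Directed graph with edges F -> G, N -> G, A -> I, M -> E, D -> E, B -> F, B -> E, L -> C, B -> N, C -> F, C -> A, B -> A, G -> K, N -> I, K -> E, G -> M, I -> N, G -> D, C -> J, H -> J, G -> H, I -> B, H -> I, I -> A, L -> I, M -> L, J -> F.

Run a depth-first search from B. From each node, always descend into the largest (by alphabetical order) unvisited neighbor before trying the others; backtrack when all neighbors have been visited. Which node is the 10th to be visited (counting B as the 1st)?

F

Visit B
B → N
N → I
I → A
N → G
G → M
M → L
L → C
C → J
J → F
M → E
G → K
G → H
G → D

Visit order: B, N, I, A, G, M, L, C, J, F, E, K, H, D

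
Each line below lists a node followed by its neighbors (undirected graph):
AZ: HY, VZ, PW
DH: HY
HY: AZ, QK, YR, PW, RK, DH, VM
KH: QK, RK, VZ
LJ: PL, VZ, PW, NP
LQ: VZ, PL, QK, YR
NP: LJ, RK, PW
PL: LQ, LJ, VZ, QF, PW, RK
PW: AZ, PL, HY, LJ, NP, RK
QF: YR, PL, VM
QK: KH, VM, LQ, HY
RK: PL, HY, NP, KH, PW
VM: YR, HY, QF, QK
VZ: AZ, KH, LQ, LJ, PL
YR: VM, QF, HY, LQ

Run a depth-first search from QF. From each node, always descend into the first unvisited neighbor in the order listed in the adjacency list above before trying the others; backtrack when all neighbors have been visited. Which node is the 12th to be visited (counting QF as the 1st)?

PW

Visit QF
QF → YR
YR → VM
VM → HY
HY → AZ
AZ → VZ
VZ → KH
KH → QK
QK → LQ
LQ → PL
PL → LJ
LJ → PW
PW → NP
NP → RK
HY → DH

Visit order: QF, YR, VM, HY, AZ, VZ, KH, QK, LQ, PL, LJ, PW, NP, RK, DH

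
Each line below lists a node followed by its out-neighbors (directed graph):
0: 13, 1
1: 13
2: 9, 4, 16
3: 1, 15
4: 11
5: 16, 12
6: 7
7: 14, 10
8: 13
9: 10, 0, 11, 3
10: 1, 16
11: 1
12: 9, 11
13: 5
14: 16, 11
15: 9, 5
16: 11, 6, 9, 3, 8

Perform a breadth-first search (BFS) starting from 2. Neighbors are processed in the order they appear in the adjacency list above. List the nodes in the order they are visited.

Visit 2; enqueue 9, 4, 16 → queue [9, 4, 16]
Visit 9; enqueue 10, 0, 11, 3 → queue [4, 16, 10, 0, 11, 3]
Visit 4 → queue [16, 10, 0, 11, 3]
Visit 16; enqueue 6, 8 → queue [10, 0, 11, 3, 6, 8]
Visit 10; enqueue 1 → queue [0, 11, 3, 6, 8, 1]
Visit 0; enqueue 13 → queue [11, 3, 6, 8, 1, 13]
Visit 11 → queue [3, 6, 8, 1, 13]
Visit 3; enqueue 15 → queue [6, 8, 1, 13, 15]
Visit 6; enqueue 7 → queue [8, 1, 13, 15, 7]
Visit 8 → queue [1, 13, 15, 7]
Visit 1 → queue [13, 15, 7]
Visit 13; enqueue 5 → queue [15, 7, 5]
Visit 15 → queue [7, 5]
Visit 7; enqueue 14 → queue [5, 14]
Visit 5; enqueue 12 → queue [14, 12]
Visit 14 → queue [12]
Visit 12 → queue []

2, 9, 4, 16, 10, 0, 11, 3, 6, 8, 1, 13, 15, 7, 5, 14, 12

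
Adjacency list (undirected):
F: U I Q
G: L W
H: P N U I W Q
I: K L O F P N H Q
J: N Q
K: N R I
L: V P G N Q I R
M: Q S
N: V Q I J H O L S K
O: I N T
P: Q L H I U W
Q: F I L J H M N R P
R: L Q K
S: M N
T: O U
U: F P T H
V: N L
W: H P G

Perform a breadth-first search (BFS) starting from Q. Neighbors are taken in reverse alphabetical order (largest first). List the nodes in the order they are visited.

Q R P N M L J I H F K W U V S O G T

Visit Q; enqueue R, P, N, M, L, J, I, H, F → queue [R, P, N, M, L, J, I, H, F]
Visit R; enqueue K → queue [P, N, M, L, J, I, H, F, K]
Visit P; enqueue W, U → queue [N, M, L, J, I, H, F, K, W, U]
Visit N; enqueue V, S, O → queue [M, L, J, I, H, F, K, W, U, V, S, O]
Visit M → queue [L, J, I, H, F, K, W, U, V, S, O]
Visit L; enqueue G → queue [J, I, H, F, K, W, U, V, S, O, G]
Visit J → queue [I, H, F, K, W, U, V, S, O, G]
Visit I → queue [H, F, K, W, U, V, S, O, G]
Visit H → queue [F, K, W, U, V, S, O, G]
Visit F → queue [K, W, U, V, S, O, G]
Visit K → queue [W, U, V, S, O, G]
Visit W → queue [U, V, S, O, G]
Visit U; enqueue T → queue [V, S, O, G, T]
Visit V → queue [S, O, G, T]
Visit S → queue [O, G, T]
Visit O → queue [G, T]
Visit G → queue [T]
Visit T → queue []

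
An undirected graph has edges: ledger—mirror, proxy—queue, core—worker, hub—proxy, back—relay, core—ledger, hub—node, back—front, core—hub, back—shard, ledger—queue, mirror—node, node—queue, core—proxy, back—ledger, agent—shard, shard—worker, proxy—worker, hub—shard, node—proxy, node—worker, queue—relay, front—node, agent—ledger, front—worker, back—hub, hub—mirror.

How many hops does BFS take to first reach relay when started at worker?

Level 0: worker
Level 1: core, front, node, proxy, shard
Level 2: agent, back, hub, ledger, mirror, queue
Level 3: relay
relay first appears at level 3.

3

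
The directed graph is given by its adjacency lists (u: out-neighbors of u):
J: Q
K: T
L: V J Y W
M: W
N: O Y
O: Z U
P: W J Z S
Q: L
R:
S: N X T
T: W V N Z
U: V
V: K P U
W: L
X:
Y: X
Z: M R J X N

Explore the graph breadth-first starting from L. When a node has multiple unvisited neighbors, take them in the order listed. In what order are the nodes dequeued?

L, V, J, Y, W, K, P, U, Q, X, T, Z, S, N, M, R, O

Visit L; enqueue V, J, Y, W → queue [V, J, Y, W]
Visit V; enqueue K, P, U → queue [J, Y, W, K, P, U]
Visit J; enqueue Q → queue [Y, W, K, P, U, Q]
Visit Y; enqueue X → queue [W, K, P, U, Q, X]
Visit W → queue [K, P, U, Q, X]
Visit K; enqueue T → queue [P, U, Q, X, T]
Visit P; enqueue Z, S → queue [U, Q, X, T, Z, S]
Visit U → queue [Q, X, T, Z, S]
Visit Q → queue [X, T, Z, S]
Visit X → queue [T, Z, S]
Visit T; enqueue N → queue [Z, S, N]
Visit Z; enqueue M, R → queue [S, N, M, R]
Visit S → queue [N, M, R]
Visit N; enqueue O → queue [M, R, O]
Visit M → queue [R, O]
Visit R → queue [O]
Visit O → queue []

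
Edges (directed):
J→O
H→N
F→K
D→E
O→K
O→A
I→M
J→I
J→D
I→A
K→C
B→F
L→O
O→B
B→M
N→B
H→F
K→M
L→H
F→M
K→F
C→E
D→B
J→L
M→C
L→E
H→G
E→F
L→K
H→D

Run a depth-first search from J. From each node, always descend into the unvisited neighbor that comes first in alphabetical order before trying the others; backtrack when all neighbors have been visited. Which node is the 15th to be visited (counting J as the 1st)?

O

Visit J
J → D
D → B
B → F
F → K
K → C
C → E
K → M
J → I
I → A
J → L
L → H
H → G
H → N
L → O

Visit order: J, D, B, F, K, C, E, M, I, A, L, H, G, N, O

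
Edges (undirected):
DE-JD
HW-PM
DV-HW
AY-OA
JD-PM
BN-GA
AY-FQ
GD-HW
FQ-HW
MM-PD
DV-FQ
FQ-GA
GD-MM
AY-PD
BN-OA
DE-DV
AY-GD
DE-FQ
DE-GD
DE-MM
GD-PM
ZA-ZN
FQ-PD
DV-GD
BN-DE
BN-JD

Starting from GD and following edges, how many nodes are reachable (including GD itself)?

BFS from GD visits: GD, AY, DE, DV, HW, MM, PM, FQ, OA, PD, BN, JD, GA
Reachable nodes: 13 of 15 total.

13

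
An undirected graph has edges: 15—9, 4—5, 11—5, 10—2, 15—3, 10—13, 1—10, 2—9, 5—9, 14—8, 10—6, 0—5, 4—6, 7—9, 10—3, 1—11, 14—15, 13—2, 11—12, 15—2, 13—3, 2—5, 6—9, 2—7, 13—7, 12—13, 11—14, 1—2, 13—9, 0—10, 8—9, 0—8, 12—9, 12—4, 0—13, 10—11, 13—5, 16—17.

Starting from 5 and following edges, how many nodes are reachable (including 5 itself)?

BFS from 5 visits: 5, 13, 11, 9, 4, 2, 0, 12, 10, 7, 3, 14, 1, 15, 8, 6
Reachable nodes: 16 of 18 total.

16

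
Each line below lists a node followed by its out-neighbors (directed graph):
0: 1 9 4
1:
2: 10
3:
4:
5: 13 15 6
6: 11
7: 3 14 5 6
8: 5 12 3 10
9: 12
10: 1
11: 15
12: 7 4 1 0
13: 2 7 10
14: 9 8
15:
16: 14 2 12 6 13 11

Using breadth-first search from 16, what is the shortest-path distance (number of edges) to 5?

3

Level 0: 16
Level 1: 2, 6, 11, 12, 13, 14
Level 2: 0, 1, 4, 7, 8, 9, 10, 15
Level 3: 3, 5
5 first appears at level 3.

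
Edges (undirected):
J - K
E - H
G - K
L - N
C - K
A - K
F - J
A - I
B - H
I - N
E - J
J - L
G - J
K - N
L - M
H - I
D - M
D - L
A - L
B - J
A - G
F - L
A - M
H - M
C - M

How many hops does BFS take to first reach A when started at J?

Level 0: J
Level 1: B, E, F, G, K, L
Level 2: A, C, D, H, M, N
Level 3: I
A first appears at level 2.

2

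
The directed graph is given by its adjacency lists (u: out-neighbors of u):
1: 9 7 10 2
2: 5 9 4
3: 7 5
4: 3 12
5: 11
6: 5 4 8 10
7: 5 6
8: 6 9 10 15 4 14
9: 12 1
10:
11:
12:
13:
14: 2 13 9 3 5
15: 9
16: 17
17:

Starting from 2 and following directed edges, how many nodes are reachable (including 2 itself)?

BFS from 2 visits: 2, 9, 5, 4, 12, 1, 11, 3, 10, 7, 6, 8, 15, 14, 13
Reachable nodes: 15 of 17 total.

15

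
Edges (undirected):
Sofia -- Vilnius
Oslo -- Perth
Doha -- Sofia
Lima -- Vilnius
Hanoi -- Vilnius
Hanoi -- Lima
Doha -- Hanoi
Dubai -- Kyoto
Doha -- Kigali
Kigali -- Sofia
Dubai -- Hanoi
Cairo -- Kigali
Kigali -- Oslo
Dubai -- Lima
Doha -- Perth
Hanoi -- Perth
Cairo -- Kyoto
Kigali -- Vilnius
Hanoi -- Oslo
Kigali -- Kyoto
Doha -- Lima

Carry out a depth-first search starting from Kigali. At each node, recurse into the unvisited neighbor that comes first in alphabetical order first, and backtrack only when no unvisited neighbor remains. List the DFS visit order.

Kigali Cairo Kyoto Dubai Hanoi Doha Lima Vilnius Sofia Perth Oslo

Visit Kigali
Kigali → Cairo
Cairo → Kyoto
Kyoto → Dubai
Dubai → Hanoi
Hanoi → Doha
Doha → Lima
Lima → Vilnius
Vilnius → Sofia
Doha → Perth
Perth → Oslo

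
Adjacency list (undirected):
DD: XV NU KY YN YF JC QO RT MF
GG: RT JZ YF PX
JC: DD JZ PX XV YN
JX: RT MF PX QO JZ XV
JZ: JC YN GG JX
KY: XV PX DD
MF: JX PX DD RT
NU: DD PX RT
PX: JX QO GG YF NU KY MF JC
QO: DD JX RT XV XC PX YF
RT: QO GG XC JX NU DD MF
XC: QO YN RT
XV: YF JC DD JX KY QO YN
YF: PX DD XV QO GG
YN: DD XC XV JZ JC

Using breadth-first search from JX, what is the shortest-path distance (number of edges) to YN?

Level 0: JX
Level 1: JZ, MF, PX, QO, RT, XV
Level 2: DD, GG, JC, KY, NU, XC, YF, YN
YN first appears at level 2.

2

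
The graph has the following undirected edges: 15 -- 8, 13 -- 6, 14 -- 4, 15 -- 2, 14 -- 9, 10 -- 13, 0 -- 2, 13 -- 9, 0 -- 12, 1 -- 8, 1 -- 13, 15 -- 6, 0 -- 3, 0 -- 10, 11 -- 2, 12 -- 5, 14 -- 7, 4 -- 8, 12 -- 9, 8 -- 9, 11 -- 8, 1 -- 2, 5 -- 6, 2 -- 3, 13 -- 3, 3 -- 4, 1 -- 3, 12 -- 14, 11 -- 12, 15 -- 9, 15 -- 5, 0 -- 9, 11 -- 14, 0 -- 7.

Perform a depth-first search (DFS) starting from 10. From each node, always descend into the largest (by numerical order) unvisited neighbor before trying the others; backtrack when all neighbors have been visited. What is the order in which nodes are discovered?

10, 13, 9, 15, 8, 11, 14, 12, 5, 6, 0, 7, 3, 4, 2, 1

Visit 10
10 → 13
13 → 9
9 → 15
15 → 8
8 → 11
11 → 14
14 → 12
12 → 5
5 → 6
12 → 0
0 → 7
0 → 3
3 → 4
3 → 2
2 → 1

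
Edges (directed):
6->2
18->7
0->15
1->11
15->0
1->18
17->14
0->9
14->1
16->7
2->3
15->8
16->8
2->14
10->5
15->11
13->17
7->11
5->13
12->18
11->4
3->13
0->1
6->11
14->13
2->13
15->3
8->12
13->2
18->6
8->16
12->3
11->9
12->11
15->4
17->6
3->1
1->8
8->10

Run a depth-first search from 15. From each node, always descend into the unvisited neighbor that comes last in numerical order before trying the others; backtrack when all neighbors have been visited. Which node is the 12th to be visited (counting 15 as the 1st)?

14

Visit 15
15 → 11
11 → 9
11 → 4
15 → 8
8 → 16
16 → 7
8 → 12
12 → 18
18 → 6
6 → 2
2 → 14
14 → 13
13 → 17
14 → 1
2 → 3
8 → 10
10 → 5
15 → 0

Visit order: 15, 11, 9, 4, 8, 16, 7, 12, 18, 6, 2, 14, 13, 17, 1, 3, 10, 5, 0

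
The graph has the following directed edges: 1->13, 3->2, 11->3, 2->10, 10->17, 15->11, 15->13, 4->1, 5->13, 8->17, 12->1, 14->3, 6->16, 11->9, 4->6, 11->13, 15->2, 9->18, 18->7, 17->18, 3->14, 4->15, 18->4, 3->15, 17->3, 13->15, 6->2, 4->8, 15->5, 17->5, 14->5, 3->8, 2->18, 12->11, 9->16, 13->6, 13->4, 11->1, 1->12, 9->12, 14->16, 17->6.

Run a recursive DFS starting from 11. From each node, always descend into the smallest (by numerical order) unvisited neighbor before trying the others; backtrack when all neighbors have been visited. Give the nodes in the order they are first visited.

11, 1, 12, 13, 4, 6, 2, 10, 17, 3, 8, 14, 5, 16, 15, 18, 7, 9

Visit 11
11 → 1
1 → 12
1 → 13
13 → 4
4 → 6
6 → 2
2 → 10
10 → 17
17 → 3
3 → 8
3 → 14
14 → 5
14 → 16
3 → 15
17 → 18
18 → 7
11 → 9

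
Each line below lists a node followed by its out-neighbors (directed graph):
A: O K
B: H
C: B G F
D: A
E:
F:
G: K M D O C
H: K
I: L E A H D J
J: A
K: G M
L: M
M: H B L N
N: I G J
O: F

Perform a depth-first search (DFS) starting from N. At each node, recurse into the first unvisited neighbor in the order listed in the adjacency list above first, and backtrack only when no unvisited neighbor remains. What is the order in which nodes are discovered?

N I L M H K G D A O F C B E J

Visit N
N → I
I → L
L → M
M → H
H → K
K → G
G → D
D → A
A → O
O → F
G → C
C → B
I → E
I → J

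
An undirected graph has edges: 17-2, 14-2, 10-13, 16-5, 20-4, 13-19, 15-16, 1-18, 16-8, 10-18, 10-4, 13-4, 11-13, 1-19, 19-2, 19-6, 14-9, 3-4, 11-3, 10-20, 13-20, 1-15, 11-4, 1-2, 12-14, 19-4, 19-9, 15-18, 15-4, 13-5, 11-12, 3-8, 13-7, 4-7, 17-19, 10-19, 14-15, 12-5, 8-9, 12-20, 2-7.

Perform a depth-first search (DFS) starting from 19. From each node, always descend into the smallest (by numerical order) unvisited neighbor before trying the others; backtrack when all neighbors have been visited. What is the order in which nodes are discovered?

19 → 1 → 2 → 7 → 4 → 3 → 8 → 9 → 14 → 12 → 5 → 13 → 10 → 18 → 15 → 16 → 20 → 11 → 17 → 6

Visit 19
19 → 1
1 → 2
2 → 7
7 → 4
4 → 3
3 → 8
8 → 9
9 → 14
14 → 12
12 → 5
5 → 13
13 → 10
10 → 18
18 → 15
15 → 16
10 → 20
13 → 11
2 → 17
19 → 6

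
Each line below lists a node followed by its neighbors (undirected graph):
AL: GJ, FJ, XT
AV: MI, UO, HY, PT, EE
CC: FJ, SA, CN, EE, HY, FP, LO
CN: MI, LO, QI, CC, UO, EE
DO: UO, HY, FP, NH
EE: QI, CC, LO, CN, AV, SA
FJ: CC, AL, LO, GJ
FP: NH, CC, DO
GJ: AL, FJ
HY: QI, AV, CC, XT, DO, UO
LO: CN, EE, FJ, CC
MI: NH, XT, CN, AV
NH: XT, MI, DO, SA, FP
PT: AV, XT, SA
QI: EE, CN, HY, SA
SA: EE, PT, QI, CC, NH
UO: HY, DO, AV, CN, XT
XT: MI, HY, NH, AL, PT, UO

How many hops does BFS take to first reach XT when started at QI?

2

Level 0: QI
Level 1: CN, EE, HY, SA
Level 2: AV, CC, DO, LO, MI, NH, PT, UO, XT
Level 3: AL, FJ, FP
Level 4: GJ
XT first appears at level 2.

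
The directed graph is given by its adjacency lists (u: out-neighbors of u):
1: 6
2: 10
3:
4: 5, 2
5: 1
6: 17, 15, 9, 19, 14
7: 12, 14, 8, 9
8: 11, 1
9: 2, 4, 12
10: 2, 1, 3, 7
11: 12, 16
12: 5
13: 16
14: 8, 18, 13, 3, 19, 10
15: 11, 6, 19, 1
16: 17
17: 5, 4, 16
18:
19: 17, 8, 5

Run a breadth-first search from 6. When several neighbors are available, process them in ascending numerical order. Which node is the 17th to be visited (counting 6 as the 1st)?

5

Visit 6; enqueue 9, 14, 15, 17, 19 → queue [9, 14, 15, 17, 19]
Visit 9; enqueue 2, 4, 12 → queue [14, 15, 17, 19, 2, 4, 12]
Visit 14; enqueue 3, 8, 10, 13, 18 → queue [15, 17, 19, 2, 4, 12, 3, 8, 10, 13, 18]
Visit 15; enqueue 1, 11 → queue [17, 19, 2, 4, 12, 3, 8, 10, 13, 18, 1, 11]
Visit 17; enqueue 5, 16 → queue [19, 2, 4, 12, 3, 8, 10, 13, 18, 1, 11, 5, 16]
Visit 19 → queue [2, 4, 12, 3, 8, 10, 13, 18, 1, 11, 5, 16]
Visit 2 → queue [4, 12, 3, 8, 10, 13, 18, 1, 11, 5, 16]
Visit 4 → queue [12, 3, 8, 10, 13, 18, 1, 11, 5, 16]
Visit 12 → queue [3, 8, 10, 13, 18, 1, 11, 5, 16]
Visit 3 → queue [8, 10, 13, 18, 1, 11, 5, 16]
Visit 8 → queue [10, 13, 18, 1, 11, 5, 16]
Visit 10; enqueue 7 → queue [13, 18, 1, 11, 5, 16, 7]
Visit 13 → queue [18, 1, 11, 5, 16, 7]
Visit 18 → queue [1, 11, 5, 16, 7]
Visit 1 → queue [11, 5, 16, 7]
Visit 11 → queue [5, 16, 7]
Visit 5 → queue [16, 7]
Visit 16 → queue [7]
Visit 7 → queue []

Visit order: 6, 9, 14, 15, 17, 19, 2, 4, 12, 3, 8, 10, 13, 18, 1, 11, 5, 16, 7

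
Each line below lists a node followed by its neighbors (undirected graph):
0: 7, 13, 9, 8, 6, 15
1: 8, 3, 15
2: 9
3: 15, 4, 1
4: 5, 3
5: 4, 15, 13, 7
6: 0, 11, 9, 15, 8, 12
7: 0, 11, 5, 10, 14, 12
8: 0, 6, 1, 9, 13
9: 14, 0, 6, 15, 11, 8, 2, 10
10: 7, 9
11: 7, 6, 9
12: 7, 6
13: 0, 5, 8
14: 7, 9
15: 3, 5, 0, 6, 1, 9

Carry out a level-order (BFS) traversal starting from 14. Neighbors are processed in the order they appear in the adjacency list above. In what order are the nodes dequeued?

14, 7, 9, 0, 11, 5, 10, 12, 6, 15, 8, 2, 13, 4, 3, 1

Visit 14; enqueue 7, 9 → queue [7, 9]
Visit 7; enqueue 0, 11, 5, 10, 12 → queue [9, 0, 11, 5, 10, 12]
Visit 9; enqueue 6, 15, 8, 2 → queue [0, 11, 5, 10, 12, 6, 15, 8, 2]
Visit 0; enqueue 13 → queue [11, 5, 10, 12, 6, 15, 8, 2, 13]
Visit 11 → queue [5, 10, 12, 6, 15, 8, 2, 13]
Visit 5; enqueue 4 → queue [10, 12, 6, 15, 8, 2, 13, 4]
Visit 10 → queue [12, 6, 15, 8, 2, 13, 4]
Visit 12 → queue [6, 15, 8, 2, 13, 4]
Visit 6 → queue [15, 8, 2, 13, 4]
Visit 15; enqueue 3, 1 → queue [8, 2, 13, 4, 3, 1]
Visit 8 → queue [2, 13, 4, 3, 1]
Visit 2 → queue [13, 4, 3, 1]
Visit 13 → queue [4, 3, 1]
Visit 4 → queue [3, 1]
Visit 3 → queue [1]
Visit 1 → queue []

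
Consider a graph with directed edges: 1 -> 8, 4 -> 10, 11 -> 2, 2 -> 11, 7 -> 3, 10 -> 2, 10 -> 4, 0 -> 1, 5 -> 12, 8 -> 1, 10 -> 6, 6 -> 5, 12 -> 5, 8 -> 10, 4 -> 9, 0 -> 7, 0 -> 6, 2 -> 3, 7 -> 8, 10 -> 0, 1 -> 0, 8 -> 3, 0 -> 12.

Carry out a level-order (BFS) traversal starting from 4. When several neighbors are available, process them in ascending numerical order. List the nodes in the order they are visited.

Visit 4; enqueue 9, 10 → queue [9, 10]
Visit 9 → queue [10]
Visit 10; enqueue 0, 2, 6 → queue [0, 2, 6]
Visit 0; enqueue 1, 7, 12 → queue [2, 6, 1, 7, 12]
Visit 2; enqueue 3, 11 → queue [6, 1, 7, 12, 3, 11]
Visit 6; enqueue 5 → queue [1, 7, 12, 3, 11, 5]
Visit 1; enqueue 8 → queue [7, 12, 3, 11, 5, 8]
Visit 7 → queue [12, 3, 11, 5, 8]
Visit 12 → queue [3, 11, 5, 8]
Visit 3 → queue [11, 5, 8]
Visit 11 → queue [5, 8]
Visit 5 → queue [8]
Visit 8 → queue []

4 -> 9 -> 10 -> 0 -> 2 -> 6 -> 1 -> 7 -> 12 -> 3 -> 11 -> 5 -> 8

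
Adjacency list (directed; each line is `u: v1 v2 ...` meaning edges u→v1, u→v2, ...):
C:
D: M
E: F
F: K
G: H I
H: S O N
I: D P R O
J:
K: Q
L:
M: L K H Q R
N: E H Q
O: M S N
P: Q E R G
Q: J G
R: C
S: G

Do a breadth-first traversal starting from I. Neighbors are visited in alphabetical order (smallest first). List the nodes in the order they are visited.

I → D → O → P → R → M → N → S → E → G → Q → C → H → K → L → F → J

Visit I; enqueue D, O, P, R → queue [D, O, P, R]
Visit D; enqueue M → queue [O, P, R, M]
Visit O; enqueue N, S → queue [P, R, M, N, S]
Visit P; enqueue E, G, Q → queue [R, M, N, S, E, G, Q]
Visit R; enqueue C → queue [M, N, S, E, G, Q, C]
Visit M; enqueue H, K, L → queue [N, S, E, G, Q, C, H, K, L]
Visit N → queue [S, E, G, Q, C, H, K, L]
Visit S → queue [E, G, Q, C, H, K, L]
Visit E; enqueue F → queue [G, Q, C, H, K, L, F]
Visit G → queue [Q, C, H, K, L, F]
Visit Q; enqueue J → queue [C, H, K, L, F, J]
Visit C → queue [H, K, L, F, J]
Visit H → queue [K, L, F, J]
Visit K → queue [L, F, J]
Visit L → queue [F, J]
Visit F → queue [J]
Visit J → queue []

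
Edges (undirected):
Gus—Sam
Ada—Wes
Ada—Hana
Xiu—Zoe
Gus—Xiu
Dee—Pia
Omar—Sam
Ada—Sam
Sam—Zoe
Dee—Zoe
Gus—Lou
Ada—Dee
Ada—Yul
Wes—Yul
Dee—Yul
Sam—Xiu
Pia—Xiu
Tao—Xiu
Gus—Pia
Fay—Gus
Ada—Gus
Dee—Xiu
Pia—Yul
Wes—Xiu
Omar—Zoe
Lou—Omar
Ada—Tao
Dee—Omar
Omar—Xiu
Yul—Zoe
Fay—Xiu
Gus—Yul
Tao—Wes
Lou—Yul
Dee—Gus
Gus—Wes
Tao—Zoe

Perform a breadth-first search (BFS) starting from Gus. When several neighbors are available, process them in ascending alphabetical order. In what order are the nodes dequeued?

Visit Gus; enqueue Ada, Dee, Fay, Lou, Pia, Sam, Wes, Xiu, Yul → queue [Ada, Dee, Fay, Lou, Pia, Sam, Wes, Xiu, Yul]
Visit Ada; enqueue Hana, Tao → queue [Dee, Fay, Lou, Pia, Sam, Wes, Xiu, Yul, Hana, Tao]
Visit Dee; enqueue Omar, Zoe → queue [Fay, Lou, Pia, Sam, Wes, Xiu, Yul, Hana, Tao, Omar, Zoe]
Visit Fay → queue [Lou, Pia, Sam, Wes, Xiu, Yul, Hana, Tao, Omar, Zoe]
Visit Lou → queue [Pia, Sam, Wes, Xiu, Yul, Hana, Tao, Omar, Zoe]
Visit Pia → queue [Sam, Wes, Xiu, Yul, Hana, Tao, Omar, Zoe]
Visit Sam → queue [Wes, Xiu, Yul, Hana, Tao, Omar, Zoe]
Visit Wes → queue [Xiu, Yul, Hana, Tao, Omar, Zoe]
Visit Xiu → queue [Yul, Hana, Tao, Omar, Zoe]
Visit Yul → queue [Hana, Tao, Omar, Zoe]
Visit Hana → queue [Tao, Omar, Zoe]
Visit Tao → queue [Omar, Zoe]
Visit Omar → queue [Zoe]
Visit Zoe → queue []

Gus -> Ada -> Dee -> Fay -> Lou -> Pia -> Sam -> Wes -> Xiu -> Yul -> Hana -> Tao -> Omar -> Zoe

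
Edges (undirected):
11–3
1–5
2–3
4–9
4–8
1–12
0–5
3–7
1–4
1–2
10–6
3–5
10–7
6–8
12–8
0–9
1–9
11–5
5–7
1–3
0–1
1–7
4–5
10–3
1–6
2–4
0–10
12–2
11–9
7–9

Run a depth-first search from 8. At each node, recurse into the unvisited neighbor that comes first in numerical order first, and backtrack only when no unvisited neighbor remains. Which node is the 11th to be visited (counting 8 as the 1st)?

Visit 8
8 → 4
4 → 1
1 → 0
0 → 5
5 → 3
3 → 2
2 → 12
3 → 7
7 → 9
9 → 11
7 → 10
10 → 6

Visit order: 8, 4, 1, 0, 5, 3, 2, 12, 7, 9, 11, 10, 6

11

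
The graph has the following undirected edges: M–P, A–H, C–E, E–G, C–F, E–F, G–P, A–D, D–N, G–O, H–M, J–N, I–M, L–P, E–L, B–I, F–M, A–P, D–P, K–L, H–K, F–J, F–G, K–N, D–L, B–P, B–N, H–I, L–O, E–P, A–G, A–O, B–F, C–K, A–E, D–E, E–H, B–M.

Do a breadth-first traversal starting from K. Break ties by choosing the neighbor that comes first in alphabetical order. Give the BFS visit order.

Visit K; enqueue C, H, L, N → queue [C, H, L, N]
Visit C; enqueue E, F → queue [H, L, N, E, F]
Visit H; enqueue A, I, M → queue [L, N, E, F, A, I, M]
Visit L; enqueue D, O, P → queue [N, E, F, A, I, M, D, O, P]
Visit N; enqueue B, J → queue [E, F, A, I, M, D, O, P, B, J]
Visit E; enqueue G → queue [F, A, I, M, D, O, P, B, J, G]
Visit F → queue [A, I, M, D, O, P, B, J, G]
Visit A → queue [I, M, D, O, P, B, J, G]
Visit I → queue [M, D, O, P, B, J, G]
Visit M → queue [D, O, P, B, J, G]
Visit D → queue [O, P, B, J, G]
Visit O → queue [P, B, J, G]
Visit P → queue [B, J, G]
Visit B → queue [J, G]
Visit J → queue [G]
Visit G → queue []

K, C, H, L, N, E, F, A, I, M, D, O, P, B, J, G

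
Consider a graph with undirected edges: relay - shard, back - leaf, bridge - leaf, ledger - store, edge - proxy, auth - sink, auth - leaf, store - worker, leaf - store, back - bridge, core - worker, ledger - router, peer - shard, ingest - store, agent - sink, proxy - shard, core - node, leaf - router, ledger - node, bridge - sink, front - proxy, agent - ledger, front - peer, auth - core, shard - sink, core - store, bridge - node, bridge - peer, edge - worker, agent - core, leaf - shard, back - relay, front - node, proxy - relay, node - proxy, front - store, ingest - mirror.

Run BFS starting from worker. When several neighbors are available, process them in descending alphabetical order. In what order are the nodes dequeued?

Visit worker; enqueue store, edge, core → queue [store, edge, core]
Visit store; enqueue ledger, leaf, ingest, front → queue [edge, core, ledger, leaf, ingest, front]
Visit edge; enqueue proxy → queue [core, ledger, leaf, ingest, front, proxy]
Visit core; enqueue node, auth, agent → queue [ledger, leaf, ingest, front, proxy, node, auth, agent]
Visit ledger; enqueue router → queue [leaf, ingest, front, proxy, node, auth, agent, router]
Visit leaf; enqueue shard, bridge, back → queue [ingest, front, proxy, node, auth, agent, router, shard, bridge, back]
Visit ingest; enqueue mirror → queue [front, proxy, node, auth, agent, router, shard, bridge, back, mirror]
Visit front; enqueue peer → queue [proxy, node, auth, agent, router, shard, bridge, back, mirror, peer]
Visit proxy; enqueue relay → queue [node, auth, agent, router, shard, bridge, back, mirror, peer, relay]
Visit node → queue [auth, agent, router, shard, bridge, back, mirror, peer, relay]
Visit auth; enqueue sink → queue [agent, router, shard, bridge, back, mirror, peer, relay, sink]
Visit agent → queue [router, shard, bridge, back, mirror, peer, relay, sink]
Visit router → queue [shard, bridge, back, mirror, peer, relay, sink]
Visit shard → queue [bridge, back, mirror, peer, relay, sink]
Visit bridge → queue [back, mirror, peer, relay, sink]
Visit back → queue [mirror, peer, relay, sink]
Visit mirror → queue [peer, relay, sink]
Visit peer → queue [relay, sink]
Visit relay → queue [sink]
Visit sink → queue []

worker store edge core ledger leaf ingest front proxy node auth agent router shard bridge back mirror peer relay sink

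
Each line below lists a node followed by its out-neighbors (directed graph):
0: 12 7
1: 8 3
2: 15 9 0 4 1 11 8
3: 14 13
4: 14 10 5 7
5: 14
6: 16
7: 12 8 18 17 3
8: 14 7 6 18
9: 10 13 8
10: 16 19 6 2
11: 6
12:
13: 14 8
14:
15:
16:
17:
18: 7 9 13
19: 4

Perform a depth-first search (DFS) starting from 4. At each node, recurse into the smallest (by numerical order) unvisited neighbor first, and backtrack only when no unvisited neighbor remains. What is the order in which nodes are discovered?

Visit 4
4 → 5
5 → 14
4 → 7
7 → 3
3 → 13
13 → 8
8 → 6
6 → 16
8 → 18
18 → 9
9 → 10
10 → 2
2 → 0
0 → 12
2 → 1
2 → 11
2 → 15
10 → 19
7 → 17

4, 5, 14, 7, 3, 13, 8, 6, 16, 18, 9, 10, 2, 0, 12, 1, 11, 15, 19, 17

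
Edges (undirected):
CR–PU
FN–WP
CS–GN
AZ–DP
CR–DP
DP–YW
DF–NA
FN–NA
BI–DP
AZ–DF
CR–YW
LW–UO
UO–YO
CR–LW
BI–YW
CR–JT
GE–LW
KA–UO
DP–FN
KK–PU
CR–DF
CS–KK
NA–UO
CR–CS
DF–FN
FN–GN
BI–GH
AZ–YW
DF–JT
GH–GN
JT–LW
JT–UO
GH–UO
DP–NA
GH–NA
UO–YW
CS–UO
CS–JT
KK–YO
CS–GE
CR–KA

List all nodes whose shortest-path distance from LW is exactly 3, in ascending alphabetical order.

Level 0: LW
Level 1: CR, GE, JT, UO
Level 2: CS, DF, DP, GH, KA, NA, PU, YO, YW
Level 3: AZ, BI, FN, GN, KK
Level 4: WP

AZ, BI, FN, GN, KK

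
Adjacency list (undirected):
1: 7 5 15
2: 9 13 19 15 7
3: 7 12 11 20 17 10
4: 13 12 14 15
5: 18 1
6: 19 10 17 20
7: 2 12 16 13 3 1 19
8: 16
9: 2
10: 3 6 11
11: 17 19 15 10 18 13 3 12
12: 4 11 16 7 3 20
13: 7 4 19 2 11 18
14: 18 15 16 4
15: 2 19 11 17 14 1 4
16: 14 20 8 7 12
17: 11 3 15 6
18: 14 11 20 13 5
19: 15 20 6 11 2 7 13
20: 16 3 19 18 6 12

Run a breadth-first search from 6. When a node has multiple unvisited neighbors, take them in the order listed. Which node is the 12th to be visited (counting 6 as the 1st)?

Visit 6; enqueue 19, 10, 17, 20 → queue [19, 10, 17, 20]
Visit 19; enqueue 15, 11, 2, 7, 13 → queue [10, 17, 20, 15, 11, 2, 7, 13]
Visit 10; enqueue 3 → queue [17, 20, 15, 11, 2, 7, 13, 3]
Visit 17 → queue [20, 15, 11, 2, 7, 13, 3]
Visit 20; enqueue 16, 18, 12 → queue [15, 11, 2, 7, 13, 3, 16, 18, 12]
Visit 15; enqueue 14, 1, 4 → queue [11, 2, 7, 13, 3, 16, 18, 12, 14, 1, 4]
Visit 11 → queue [2, 7, 13, 3, 16, 18, 12, 14, 1, 4]
Visit 2; enqueue 9 → queue [7, 13, 3, 16, 18, 12, 14, 1, 4, 9]
Visit 7 → queue [13, 3, 16, 18, 12, 14, 1, 4, 9]
Visit 13 → queue [3, 16, 18, 12, 14, 1, 4, 9]
Visit 3 → queue [16, 18, 12, 14, 1, 4, 9]
Visit 16; enqueue 8 → queue [18, 12, 14, 1, 4, 9, 8]
Visit 18; enqueue 5 → queue [12, 14, 1, 4, 9, 8, 5]
Visit 12 → queue [14, 1, 4, 9, 8, 5]
Visit 14 → queue [1, 4, 9, 8, 5]
Visit 1 → queue [4, 9, 8, 5]
Visit 4 → queue [9, 8, 5]
Visit 9 → queue [8, 5]
Visit 8 → queue [5]
Visit 5 → queue []

Visit order: 6, 19, 10, 17, 20, 15, 11, 2, 7, 13, 3, 16, 18, 12, 14, 1, 4, 9, 8, 5

16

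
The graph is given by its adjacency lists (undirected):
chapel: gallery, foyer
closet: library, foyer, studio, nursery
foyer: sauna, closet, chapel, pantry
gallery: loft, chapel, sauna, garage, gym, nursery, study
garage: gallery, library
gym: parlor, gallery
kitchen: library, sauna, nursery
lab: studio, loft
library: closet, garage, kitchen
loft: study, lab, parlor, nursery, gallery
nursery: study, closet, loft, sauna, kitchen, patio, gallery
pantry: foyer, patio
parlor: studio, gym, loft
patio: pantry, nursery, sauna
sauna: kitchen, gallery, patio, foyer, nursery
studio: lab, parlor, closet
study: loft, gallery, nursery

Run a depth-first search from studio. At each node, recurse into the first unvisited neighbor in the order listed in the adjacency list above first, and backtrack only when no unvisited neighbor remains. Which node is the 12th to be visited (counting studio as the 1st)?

nursery

Visit studio
studio → lab
lab → loft
loft → study
study → gallery
gallery → chapel
chapel → foyer
foyer → sauna
sauna → kitchen
kitchen → library
library → closet
closet → nursery
nursery → patio
patio → pantry
library → garage
gallery → gym
gym → parlor

Visit order: studio, lab, loft, study, gallery, chapel, foyer, sauna, kitchen, library, closet, nursery, patio, pantry, garage, gym, parlor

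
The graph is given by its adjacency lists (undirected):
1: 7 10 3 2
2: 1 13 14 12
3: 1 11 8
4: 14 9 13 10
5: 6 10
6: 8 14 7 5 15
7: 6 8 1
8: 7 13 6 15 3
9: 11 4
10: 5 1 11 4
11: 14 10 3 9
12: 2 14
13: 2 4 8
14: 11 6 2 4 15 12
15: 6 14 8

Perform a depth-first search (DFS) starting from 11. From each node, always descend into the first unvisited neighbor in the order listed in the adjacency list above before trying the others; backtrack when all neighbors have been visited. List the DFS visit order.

Visit 11
11 → 14
14 → 6
6 → 8
8 → 7
7 → 1
1 → 10
10 → 5
10 → 4
4 → 9
4 → 13
13 → 2
2 → 12
1 → 3
8 → 15

11, 14, 6, 8, 7, 1, 10, 5, 4, 9, 13, 2, 12, 3, 15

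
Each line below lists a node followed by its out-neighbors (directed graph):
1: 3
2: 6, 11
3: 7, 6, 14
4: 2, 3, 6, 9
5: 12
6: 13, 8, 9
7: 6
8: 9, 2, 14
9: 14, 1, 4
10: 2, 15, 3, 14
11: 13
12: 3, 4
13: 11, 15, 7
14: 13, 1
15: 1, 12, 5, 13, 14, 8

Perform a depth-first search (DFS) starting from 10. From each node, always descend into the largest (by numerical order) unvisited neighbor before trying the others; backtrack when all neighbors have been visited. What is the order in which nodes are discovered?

Visit 10
10 → 15
15 → 14
14 → 13
13 → 11
13 → 7
7 → 6
6 → 9
9 → 4
4 → 3
4 → 2
9 → 1
6 → 8
15 → 12
15 → 5

10 -> 15 -> 14 -> 13 -> 11 -> 7 -> 6 -> 9 -> 4 -> 3 -> 2 -> 1 -> 8 -> 12 -> 5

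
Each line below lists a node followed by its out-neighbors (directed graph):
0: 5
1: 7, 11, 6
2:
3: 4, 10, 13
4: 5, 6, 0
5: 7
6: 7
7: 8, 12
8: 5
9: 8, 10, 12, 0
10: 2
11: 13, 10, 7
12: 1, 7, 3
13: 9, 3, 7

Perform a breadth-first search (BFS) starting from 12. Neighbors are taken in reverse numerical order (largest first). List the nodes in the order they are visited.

Visit 12; enqueue 7, 3, 1 → queue [7, 3, 1]
Visit 7; enqueue 8 → queue [3, 1, 8]
Visit 3; enqueue 13, 10, 4 → queue [1, 8, 13, 10, 4]
Visit 1; enqueue 11, 6 → queue [8, 13, 10, 4, 11, 6]
Visit 8; enqueue 5 → queue [13, 10, 4, 11, 6, 5]
Visit 13; enqueue 9 → queue [10, 4, 11, 6, 5, 9]
Visit 10; enqueue 2 → queue [4, 11, 6, 5, 9, 2]
Visit 4; enqueue 0 → queue [11, 6, 5, 9, 2, 0]
Visit 11 → queue [6, 5, 9, 2, 0]
Visit 6 → queue [5, 9, 2, 0]
Visit 5 → queue [9, 2, 0]
Visit 9 → queue [2, 0]
Visit 2 → queue [0]
Visit 0 → queue []

12, 7, 3, 1, 8, 13, 10, 4, 11, 6, 5, 9, 2, 0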